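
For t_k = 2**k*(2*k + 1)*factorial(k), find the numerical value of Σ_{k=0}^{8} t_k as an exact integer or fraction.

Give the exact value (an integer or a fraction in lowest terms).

Σ = 185794559

Ratio r(k) = 2*(k + 1)*(2*k + 3)/(2*k + 1).
Factor: A=2*k + 2; B=1; C=k + 1/2.
Key eq: (2*k + 2)·f(k+1) = (1)·f(k) + (k + 1/2).
From deg A=1, deg B=0, deg C=1: d=0.
A polynomial solution: f(k) = 1/2.
So s_k = (B(k−1)f/C)·t_k = (1/(2*k + 1))·t_k = 2**k*factorial(k).
s_(k+1) − s_k = 2**k*(2*k + 1)*factorial(k) = t_k.
Telescoping: Σ = s_(9) − s_(0) = 185794560 − (1) = 185794559.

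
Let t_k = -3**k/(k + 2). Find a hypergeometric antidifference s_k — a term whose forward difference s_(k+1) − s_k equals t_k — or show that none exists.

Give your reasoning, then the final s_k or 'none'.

Step 1: r(k) = 3*(k + 2)/(k + 3).
So A=3*k + 6 and B=k + 3, with C=1.
Need (3*k + 6)·f(k+1) − (k + 2)·f(k) = 1.
Degrees (1,1,0) ⇒ d ≤ -1.
Negative degree bound (-1): no f exists, t_k not Gosper-summable.

not Gosper-summable; s_k does not exist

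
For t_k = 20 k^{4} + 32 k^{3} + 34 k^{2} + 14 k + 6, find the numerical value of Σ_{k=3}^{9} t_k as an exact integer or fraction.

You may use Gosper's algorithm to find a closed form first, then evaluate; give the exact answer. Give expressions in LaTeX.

Σ = 380982

Step 1: r(k) = (10*k**4 + 56*k**3 + 125*k**2 + 129*k + 53)/(10*k**4 + 16*k**3 + 17*k**2 + 7*k + 3).
A = 1, B = 1, C = k**4 + 8*k**3/5 + 17*k**2/10 + 7*k/10 + 3/10.
Solve (1)·f(k+1) − (1)·f(k) = k**4 + 8*k**3/5 + 17*k**2/10 + 7*k/10 + 3/10.
d = 5 from the (0,0,4) case.
Coefficient equations give f(k) = k*(k**2 + k + 1)*(2*k**2 - 3*k + 2)/10.
Certificate R = B(k−1)f/C = k*(k**2 + k + 1)*(2*k**2 - 3*k + 2)/(10*k**4 + 16*k**3 + 17*k**2 + 7*k + 3) gives s_k = 2*k*(2*k**4 - k**3 + k**2 - k + 2).
s_(k+1) − s_k = 20*k**4 + 32*k**3 + 34*k**2 + 14*k + 6 = t_k.
Σ_(k=3)^(9) t_k = s_(10) − s_(3) = 381840 − (858) = 380982.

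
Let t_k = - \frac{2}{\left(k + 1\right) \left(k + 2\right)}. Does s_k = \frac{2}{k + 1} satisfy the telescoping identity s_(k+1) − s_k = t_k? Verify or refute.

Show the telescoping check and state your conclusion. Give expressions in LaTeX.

s_(k+1) = 2/(k + 2)
s_(k+1) − s_k = -2/((k + 1)*(k + 2))
(s_(k+1) − s_k) − t_k = 0

valid; difference matches t_k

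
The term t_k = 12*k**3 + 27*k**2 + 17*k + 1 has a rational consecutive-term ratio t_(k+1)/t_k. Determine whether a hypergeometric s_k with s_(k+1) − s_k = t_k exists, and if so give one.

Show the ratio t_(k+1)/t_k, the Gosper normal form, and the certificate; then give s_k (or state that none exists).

r(k) = (12*k**3 + 63*k**2 + 107*k + 57)/(12*k**3 + 27*k**2 + 17*k + 1) after simplifying.
Factor: A=1; B=1; C=k**3 + 9*k**2/4 + 17*k/12 + 1/12.
f must satisfy (1)·f(k+1) − (1)·f(k) = k**3 + 9*k**2/4 + 17*k/12 + 1/12.
deg f ≤ 4 (via 0,0,3).
Solve for f: f(k) = k*(3*k**3 + 3*k**2 - 2*k - 3)/12 (degree 4 ≤ 4).
Get s_k = R·t_k = k*(3*k**3 + 3*k**2 - 2*k - 3) with R(k) = B(k−1)f(k)/C(k) = k*(3*k**3 + 3*k**2 - 2*k - 3)/(12*k**3 + 27*k**2 + 17*k + 1).
Δs = 12*k**3 + 27*k**2 + 17*k + 1, as required.

s_k = k*(3*k**3 + 3*k**2 - 2*k - 3)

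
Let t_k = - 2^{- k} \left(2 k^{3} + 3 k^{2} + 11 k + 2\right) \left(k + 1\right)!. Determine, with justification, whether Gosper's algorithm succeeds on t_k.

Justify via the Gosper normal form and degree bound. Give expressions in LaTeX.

Yes. s_k = - 2^{1 - k} \left(2 k^{2} - k + 2\right) \left(k + 1\right)!.

t_(k+1)/t_k = (2*k**4 + 13*k**3 + 41*k**2 + 64*k + 36)/(2*(2*k**3 + 3*k**2 + 11*k + 2)).
Factor: A=k/2 + 1; B=1; C=k**3 + 3*k**2/2 + 11*k/2 + 1.
Key eq: (k/2 + 1)·f(k+1) = (1)·f(k) + (k**3 + 3*k**2/2 + 11*k/2 + 1).
d = 2 from the (1,0,3) case.
Coefficient equations give f(k) = 2*k**2 - k + 2.
So s_k = (B(k−1)f/C)·t_k = (2*(2*k**2 - k + 2)/(2*k**3 + 3*k**2 + 11*k + 2))·t_k = -2**(1 - k)*(2*k**2 - k + 2)*factorial(k + 1).
Δs = -(2*k**3 + 3*k**2 + 11*k + 2)*factorial(k + 1)/2**k, as required.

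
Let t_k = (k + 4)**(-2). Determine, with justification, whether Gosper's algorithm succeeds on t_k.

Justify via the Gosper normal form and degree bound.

t_(k+1)/t_k = (k + 4)**2/(k + 5)**2.
Factor: A=k**2 + 8*k + 16; B=k**2 + 10*k + 25; C=1.
f must satisfy (k**2 + 8*k + 16)·f(k+1) − (k**2 + 8*k + 16)·f(k) = 1.
Bound: deg f ≤ 0.
Generic f = c0 gives residual -1; -1 = 0 cannot hold, so t_k is not Gosper-summable.

No; the coefficient equations for f are inconsistent.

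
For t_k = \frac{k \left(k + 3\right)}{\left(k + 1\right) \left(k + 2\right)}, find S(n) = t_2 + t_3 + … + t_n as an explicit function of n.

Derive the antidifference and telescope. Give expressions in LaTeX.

S(n) = \frac{3 n^{2} + n - 4}{3 \left(n + 2\right)}

Step 1: r(k) = (k + 1)**2*(k + 4)/(k*(k + 3)**2).
Gosper form: A/B · C(k+1)/C(k) with A=k + 1, B=k + 3, C=k**2 + 3*k.
Need (k + 1)·f(k+1) − (k + 2)·f(k) = k**2 + 3*k.
Degrees (1,1,2) ⇒ d ≤ 2.
Solving with deg f ≤ 2: f(k) = k*(k - 1).
Certificate R = B(k−1)f/C = (k - 1)*(k + 2)/(k + 3) gives s_k = k*(k - 1)/(k + 1).
Verify: k*(k + 3)/(k**2 + 3*k + 2) matches t_k.
s_(n+1) = n*(n + 1)/(n + 2) and s_(2) = 2/3, so S(n) = (3*n**2 + n - 4)/(3*(n + 2)).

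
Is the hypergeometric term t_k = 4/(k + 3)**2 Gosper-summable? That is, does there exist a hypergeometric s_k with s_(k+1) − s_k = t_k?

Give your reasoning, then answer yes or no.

r(k) = (k + 3)**2/(k + 4)**2 after simplifying.
Take A(k)=k**2 + 6*k + 9, B(k)=k**2 + 8*k + 16, C(k)=1.
Need (k**2 + 6*k + 9)·f(k+1) − (k**2 + 6*k + 9)·f(k) = 1.
d = 0 from the (2,2,0) case.
Put f(k) = c0: A·f(k+1) − B(k−1)·f(k) − C = -1; need -1 = 0 — inconsistent ⇒ no f, not summable.

No; the coefficient equations for f are inconsistent.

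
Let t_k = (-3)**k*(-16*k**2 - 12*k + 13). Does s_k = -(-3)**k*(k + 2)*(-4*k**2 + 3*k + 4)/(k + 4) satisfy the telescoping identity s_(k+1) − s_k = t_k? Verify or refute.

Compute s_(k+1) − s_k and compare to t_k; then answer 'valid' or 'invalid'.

s_(k+1) = 3*(-3)**k*(k + 3)*(3*k - 4*(k + 1)**2 + 7)/(k + 5)
s_(k+1) − s_k = (-3)**k*(-16*k**4 - 124*k**3 - 255*k**2 - 59*k + 148)/(k**2 + 9*k + 20)
(s_(k+1) − s_k) − t_k = (-3)**k*(32*k**3 + 160*k**2 + 64*k - 112)/(k**2 + 9*k + 20)

Invalid: residual (-3)**k*(32*k**3 + 160*k**2 + 64*k - 112)/(k**2 + 9*k + 20) ≠ 0.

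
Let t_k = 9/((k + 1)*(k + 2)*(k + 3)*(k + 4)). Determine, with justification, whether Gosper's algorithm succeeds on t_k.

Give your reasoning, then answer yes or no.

Yes. s_k = k*(k**2 + 6*k + 11)/(2*(k + 1)*(k + 2)*(k + 3)).

r(k) = (k + 1)/(k + 5) after simplifying.
Gosper form: A/B · C(k+1)/C(k) with A=k + 1, B=k + 5, C=1.
Set up (k + 1)·f(k+1) − (k + 4)·f(k) − (1) = 0.
Bound: deg f ≤ 3.
Coefficient equations give f(k) = k*(k**2 + 6*k + 11)/18.
R(k) = B(k−1)·f(k)/C(k) = k*(k + 4)*(k**2 + 6*k + 11)/18; s_k = R·t_k = k*(k**2 + 6*k + 11)/(2*(k + 1)*(k + 2)*(k + 3)).
Δs = 9/(k**4 + 10*k**3 + 35*k**2 + 50*k + 24), as required.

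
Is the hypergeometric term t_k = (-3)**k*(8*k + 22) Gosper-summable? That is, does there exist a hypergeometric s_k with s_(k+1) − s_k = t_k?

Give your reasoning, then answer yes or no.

Yes. s_k = -2*(-3)**k*(k + 2).

Step 1: r(k) = 3*(-4*k - 15)/(4*k + 11).
Take A(k)=-3, B(k)=1, C(k)=k + 11/4.
Set up (-3)·f(k+1) − (1)·f(k) − (k + 11/4) = 0.
Degrees (0,0,1) ⇒ d ≤ 1.
Solve for f: f(k) = -(k + 2)/4 (degree 1 ≤ 1).
Certificate R = B(k−1)f/C = -(k + 2)/(4*k + 11) gives s_k = -2*(-3)**k*(k + 2).
Δs = (-3)**k*(8*k + 22), as required.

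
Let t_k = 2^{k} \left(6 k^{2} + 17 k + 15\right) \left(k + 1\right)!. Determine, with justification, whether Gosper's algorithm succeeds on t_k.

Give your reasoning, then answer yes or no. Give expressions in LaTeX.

The ratio is 2*(6*k**3 + 41*k**2 + 96*k + 76)/(6*k**2 + 17*k + 15).
Gosper form: A/B · C(k+1)/C(k) with A=2*k + 4, B=1, C=k**2 + 17*k/6 + 5/2.
Solve (2*k + 4)·f(k+1) − (1)·f(k) = k**2 + 17*k/6 + 5/2.
Degrees (1,0,2) ⇒ d ≤ 1.
Match coefficients ⇒ f(k) = (3*k + 1)/6.
So s_k = (B(k−1)f/C)·t_k = ((3*k + 1)/(6*k**2 + 17*k + 15))·t_k = 2**k*(3*k + 1)*factorial(k + 1).
Check: Δs_k = 2**k*(6*k**2 + 17*k + 15)*factorial(k + 1). ✓

Yes. s_k = 2^{k} \left(3 k + 1\right) \left(k + 1\right)!.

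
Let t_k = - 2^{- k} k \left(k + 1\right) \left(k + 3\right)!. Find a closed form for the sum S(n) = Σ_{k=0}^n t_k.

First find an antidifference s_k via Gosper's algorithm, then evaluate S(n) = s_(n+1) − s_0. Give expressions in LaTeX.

The ratio is k/2 + 3 + 4/k.
Normal form (A,B,C) = (k/2 + 2, 1, k**2 + k).
Set up (k/2 + 2)·f(k+1) − (1)·f(k) − (k**2 + k) = 0.
deg f ≤ 1 (via 1,0,2).
Solve for f: f(k) = 2*(k - 2) (degree 1 ≤ 1).
Then R = B(k−1)f/C = 2*(k - 2)/(k*(k + 1)), so s_k = R(k)·t_k = -2**(1 - k)*(k - 2)*factorial(k + 3).
Δs = -k*(k + 1)*factorial(k + 3)/2**k, as required.
Σ_(k=0)^n t_k = s_(n+1) − s_(0) = (-(n - 1)*factorial(n + 4)/2**n) − (24), i.e. -24 - n*factorial(n + 4)/2**n + factorial(n + 4)/2**n.

S(n) = -24 - 2^{- n} n \left(n + 4\right)! + 2^{- n} \left(n + 4\right)!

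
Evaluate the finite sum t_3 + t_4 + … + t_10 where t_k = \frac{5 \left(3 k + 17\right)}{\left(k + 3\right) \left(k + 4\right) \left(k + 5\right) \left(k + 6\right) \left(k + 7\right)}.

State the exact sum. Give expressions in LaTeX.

Σ = 38/3213

Compute t_(k+1)/t_k: get (k + 3)*(3*k + 20)/((k + 8)*(3*k + 17)).
A = k + 3, B = k + 8, C = k + 17/3.
f must satisfy (k + 3)·f(k+1) − (k + 7)·f(k) = k + 17/3.
Degrees (1,1,1) ⇒ d ≤ 4.
Coefficient equations give f(k) = k*(k + 5)*(k**2 + 13*k + 54)/216.
Certificate R = B(k−1)f/C = k*(k + 5)*(k + 7)*(k**2 + 13*k + 54)/(72*(3*k + 17)) gives s_k = 5*k*(k**2 + 13*k + 54)/(72*(k**3 + 13*k**2 + 54*k + 72)).
Check: Δs_k = 5*(3*k + 17)/(k**5 + 25*k**4 + 245*k**3 + 1175*k**2 + 2754*k + 2520). ✓
Sum = s_(11) − s_(3); s_(11) = 583/8568, s_(3) = 85/1512 ⇒ 38/3213.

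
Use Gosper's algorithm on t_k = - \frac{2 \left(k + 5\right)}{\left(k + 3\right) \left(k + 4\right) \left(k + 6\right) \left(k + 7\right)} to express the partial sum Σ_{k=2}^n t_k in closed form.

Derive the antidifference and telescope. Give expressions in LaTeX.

r(k) = (k + 3)*(k + 6)**2/((k + 5)**2*(k + 8)) after simplifying.
A = k + 3, B = k + 8, C = k**2 + 10*k + 25.
Set up (k + 3)·f(k+1) − (k + 7)·f(k) − (k**2 + 10*k + 25) = 0.
Bound: deg f ≤ 4.
Solve for f: f(k) = k*(k + 4)*(k + 5)*(k + 9)/36 (degree 4 ≤ 4).
Certificate R = B(k−1)f/C = k*(k + 4)*(k + 7)*(k + 9)/(36*(k + 5)) gives s_k = k*(-k - 9)/(18*(k**2 + 9*k + 18)).
Verify: 2*(-k - 5)/(k**4 + 20*k**3 + 145*k**2 + 450*k + 504) matches t_k.
Evaluate: s_(n+1) = (-n**2 - 11*n - 10)/(18*(n**2 + 11*n + 28)); subtract s_(2) = -11/360 ⇒ S(n) = (-n**2 - 11*n + 12)/(40*(n**2 + 11*n + 28)).

S(n) = \frac{- n^{2} - 11 n + 12}{40 \left(n^{2} + 11 n + 28\right)}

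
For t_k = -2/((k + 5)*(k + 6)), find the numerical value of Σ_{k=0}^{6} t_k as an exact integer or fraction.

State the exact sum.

r(k) = (k + 5)/(k + 7) after simplifying.
Normal form (A,B,C) = (k + 5, k + 7, 1).
Key eq: (k + 5)·f(k+1) = (k + 6)·f(k) + (1).
Degrees (1,1,0) ⇒ d ≤ 1.
Coefficient equations give f(k) = k/5.
Certificate R = B(k−1)f/C = k*(k + 6)/5 gives s_k = -2*k/(5*k + 25).
s_(k+1) − s_k = -2/(k**2 + 11*k + 30) = t_k.
Sum = s_(7) − s_(0); s_(7) = -7/30, s_(0) = 0 ⇒ -7/30.

Σ = -7/30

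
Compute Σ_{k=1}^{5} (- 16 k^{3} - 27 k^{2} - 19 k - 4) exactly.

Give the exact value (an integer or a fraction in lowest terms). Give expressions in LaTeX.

t_(k+1)/t_k = (16*k**3 + 75*k**2 + 121*k + 66)/(16*k**3 + 27*k**2 + 19*k + 4).
Normal form (A,B,C) = (1, 1, k**3 + 27*k**2/16 + 19*k/16 + 1/4).
Need (1)·f(k+1) − (1)·f(k) = k**3 + 27*k**2/16 + 19*k/16 + 1/4.
deg f ≤ 4 (via 0,0,3).
Solving with deg f ≤ 4: f(k) = k*(4*k**3 + k**2 - 1)/16.
Certificate R = B(k−1)f/C = k*(4*k**3 + k**2 - 1)/(16*k**3 + 27*k**2 + 19*k + 4) gives s_k = -4*k**4 - k**3 + k.
s_(k+1) − s_k = -16*k**3 - 27*k**2 - 19*k - 4 = t_k.
Sum = s_(6) − s_(1); s_(6) = -5394, s_(1) = -4 ⇒ -5390.

Σ = -5390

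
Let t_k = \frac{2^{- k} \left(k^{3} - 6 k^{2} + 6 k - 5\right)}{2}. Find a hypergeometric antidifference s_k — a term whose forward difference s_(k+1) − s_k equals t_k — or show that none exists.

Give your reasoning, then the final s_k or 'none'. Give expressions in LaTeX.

Ratio r(k) = (k**3 - 3*k**2 - 3*k - 4)/(2*(k**3 - 6*k**2 + 6*k - 5)).
Normal form (A,B,C) = (1/2, 1, k**3 - 6*k**2 + 6*k - 5).
Need (1/2)·f(k+1) − (1)·f(k) = k**3 - 6*k**2 + 6*k - 5.
deg f ≤ 3 (via 0,0,3).
Solving with deg f ≤ 3: f(k) = -2*(k**3 - 3*k**2 + 3*k - 4).
Then R = B(k−1)f/C = -2*(k**3 - 3*k**2 + 3*k - 4)/((k - 5)*(k**2 - k + 1)), so s_k = R(k)·t_k = (-k**3 + 3*k**2 - 3*k + 4)/2**k.
s_(k+1) − s_k = (k**3 - 6*k**2 + 6*k - 5)/(2*2**k) = t_k.

s_k = 2^{- k} \left(- k^{3} + 3 k^{2} - 3 k + 4\right)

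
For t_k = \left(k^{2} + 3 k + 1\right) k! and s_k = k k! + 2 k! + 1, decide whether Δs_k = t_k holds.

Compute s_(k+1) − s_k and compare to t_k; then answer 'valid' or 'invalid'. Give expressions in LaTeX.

valid (s_(k+1) − s_k reduces to t_k)

s_(k+1) = k**2*factorial(k) + 4*k*factorial(k) + 3*factorial(k) + 1
s_(k+1) − s_k = (k**2 + 3*k + 1)*factorial(k)
(s_(k+1) − s_k) − t_k = 0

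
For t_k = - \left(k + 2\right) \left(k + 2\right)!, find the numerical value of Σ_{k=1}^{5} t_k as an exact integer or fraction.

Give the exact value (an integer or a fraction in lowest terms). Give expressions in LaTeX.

Ratio r(k) = (k + 3)**2/(k + 2).
Factor: A=k + 3; B=1; C=k + 2.
Set up (k + 3)·f(k+1) − (1)·f(k) − (k + 2) = 0.
Bound: deg f ≤ 0.
Match coefficients ⇒ f(k) = 1.
R(k) = B(k−1)·f(k)/C(k) = 1/(k + 2); s_k = R·t_k = -factorial(k + 2).
Verify: -(k + 2)*factorial(k + 2) matches t_k.
Σ_(k=1)^(5) t_k = s_(6) − s_(1) = -40320 − (-6) = -40314.

Σ = -40314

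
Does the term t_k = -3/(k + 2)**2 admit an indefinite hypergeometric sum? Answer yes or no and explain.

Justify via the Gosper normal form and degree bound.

No; the coefficient equations for f are inconsistent.

t_(k+1)/t_k = (k + 2)**2/(k + 3)**2.
Normal form (A,B,C) = (k**2 + 4*k + 4, k**2 + 6*k + 9, 1).
Solve (k**2 + 4*k + 4)·f(k+1) − (k**2 + 4*k + 4)·f(k) = 1.
Bound: deg f ≤ 0.
Put f(k) = c0: A·f(k+1) − B(k−1)·f(k) − C = -1; need -1 = 0 — inconsistent ⇒ no f, not summable.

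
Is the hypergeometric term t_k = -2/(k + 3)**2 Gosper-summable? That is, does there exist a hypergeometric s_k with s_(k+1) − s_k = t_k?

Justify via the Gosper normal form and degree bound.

No. Not Gosper-summable.

The ratio is (k + 3)**2/(k + 4)**2.
Gosper form: A/B · C(k+1)/C(k) with A=k**2 + 6*k + 9, B=k**2 + 8*k + 16, C=1.
Need (k**2 + 6*k + 9)·f(k+1) − (k**2 + 6*k + 9)·f(k) = 1.
Degrees (2,2,0) ⇒ d ≤ 0.
Write f(k) = c0. Then LHS − RHS = -1, requiring -1 = 0: contradictory. No certificate.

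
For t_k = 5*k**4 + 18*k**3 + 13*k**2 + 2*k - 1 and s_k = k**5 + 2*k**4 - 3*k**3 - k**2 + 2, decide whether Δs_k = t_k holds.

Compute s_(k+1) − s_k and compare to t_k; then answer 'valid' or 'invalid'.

s_(k+1) = k**5 + 7*k**4 + 15*k**3 + 12*k**2 + 2*k + 1
s_(k+1) − s_k = 5*k**4 + 18*k**3 + 13*k**2 + 2*k - 1
(s_(k+1) − s_k) − t_k = 0

Valid: the claim telescopes to t_k.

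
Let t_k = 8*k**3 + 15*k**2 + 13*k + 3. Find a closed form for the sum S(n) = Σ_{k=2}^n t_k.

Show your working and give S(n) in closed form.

Ratio r(k) = (8*k**3 + 39*k**2 + 67*k + 39)/(8*k**3 + 15*k**2 + 13*k + 3).
So A=1 and B=1, with C=k**3 + 15*k**2/8 + 13*k/8 + 3/8.
Key eq: (1)·f(k+1) = (1)·f(k) + (k**3 + 15*k**2/8 + 13*k/8 + 3/8).
Degrees (0,0,3) ⇒ d ≤ 4.
Coefficient equations give f(k) = k*(2*k - 1)*(k**2 + k + 1)/8.
Get s_k = R·t_k = k*(2*k**3 + k**2 + k - 1) with R(k) = B(k−1)f(k)/C(k) = k*(2*k - 1)*(k**2 + k + 1)/(8*k**3 + 15*k**2 + 13*k + 3).
Verify: 8*k**3 + 15*k**2 + 13*k + 3 matches t_k.
s_(n+1) = 2*n**4 + 9*n**3 + 16*n**2 + 12*n + 3 and s_(2) = 42, so S(n) = 2*n**4 + 9*n**3 + 16*n**2 + 12*n - 39.

S(n) = 2*n**4 + 9*n**3 + 16*n**2 + 12*n - 39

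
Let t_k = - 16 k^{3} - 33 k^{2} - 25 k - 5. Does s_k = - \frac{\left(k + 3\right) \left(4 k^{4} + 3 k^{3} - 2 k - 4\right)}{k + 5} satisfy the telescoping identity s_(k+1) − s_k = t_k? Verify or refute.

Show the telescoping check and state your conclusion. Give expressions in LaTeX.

Invalid: residual \frac{2 \left(12 k^{4} + 110 k^{3} + 190 k^{2} + 132 k + 29\right)}{k^{2} + 11 k + 30} ≠ 0.

s_(k+1) = (k + 4)*(2*k - 4*(k + 1)**4 - 3*(k + 1)**3 + 6)/(k + 6)
s_(k+1) − s_k = (-16*k**5 - 185*k**4 - 648*k**3 - 890*k**2 - 541*k - 92)/(k**2 + 11*k + 30)
(s_(k+1) − s_k) − t_k = 2*(12*k**4 + 110*k**3 + 190*k**2 + 132*k + 29)/(k**2 + 11*k + 30)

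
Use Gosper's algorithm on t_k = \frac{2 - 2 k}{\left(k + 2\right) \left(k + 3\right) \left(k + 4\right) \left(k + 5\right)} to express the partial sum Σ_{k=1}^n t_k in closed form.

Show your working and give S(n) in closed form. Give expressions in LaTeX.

Step 1: r(k) = k*(k + 2)/((k - 1)*(k + 6)).
Take A(k)=k + 2, B(k)=k + 6, C(k)=k - 1.
Solve (k + 2)·f(k+1) − (k + 5)·f(k) = k - 1.
Bound: deg f ≤ 3.
Solve for f: f(k) = -k/2 (degree 1 ≤ 3).
Get s_k = R·t_k = k/((k + 2)*(k + 3)*(k + 4)) with R(k) = B(k−1)f(k)/C(k) = -k*(k + 5)/(2*(k - 1)).
s_(k+1) − s_k = 2*(1 - k)/(k**4 + 14*k**3 + 71*k**2 + 154*k + 120) = t_k.
Telescope: S(n) = s_(n+1) − s_(1) = (n + 1)/(n**3 + 12*n**2 + 47*n + 60) − (1/60) = n*(-n**2 - 12*n + 13)/(60*(n**3 + 12*n**2 + 47*n + 60)).

S(n) = \frac{n \left(- n^{2} - 12 n + 13\right)}{60 \left(n^{3} + 12 n^{2} + 47 n + 60\right)}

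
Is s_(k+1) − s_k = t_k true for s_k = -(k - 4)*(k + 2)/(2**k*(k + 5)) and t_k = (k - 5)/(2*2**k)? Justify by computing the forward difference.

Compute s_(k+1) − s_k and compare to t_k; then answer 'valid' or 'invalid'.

s_(k+1) = (9 - k**2)/(2*2**k*(k + 6))
s_(k+1) − s_k = (k**3 + 3*k**2 - 31*k - 51)/(2*2**k*(k**2 + 11*k + 30))
(s_(k+1) − s_k) − t_k = 3*(-k**2 - 2*k + 33)/(2*2**k*(k**2 + 11*k + 30))

Invalid: residual 3*(-k**2 - 2*k + 33)/(2*2**k*(k**2 + 11*k + 30)) ≠ 0.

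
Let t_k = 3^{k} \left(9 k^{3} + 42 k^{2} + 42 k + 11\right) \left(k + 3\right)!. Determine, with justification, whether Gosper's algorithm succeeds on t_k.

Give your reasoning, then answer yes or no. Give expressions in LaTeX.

r(k) = 3*(9*k**4 + 105*k**3 + 429*k**2 + 716*k + 416)/(9*k**3 + 42*k**2 + 42*k + 11) after simplifying.
Gosper form: A/B · C(k+1)/C(k) with A=3*k + 12, B=1, C=k**3 + 14*k**2/3 + 14*k/3 + 11/9.
Solve (3*k + 12)·f(k+1) − (1)·f(k) = k**3 + 14*k**2/3 + 14*k/3 + 11/9.
deg f ≤ 2 (via 1,0,3).
Solving with deg f ≤ 2: f(k) = (3*k**2 - 3*k + 1)/9.
R(k) = B(k−1)·f(k)/C(k) = (3*k**2 - 3*k + 1)/(9*k**3 + 42*k**2 + 42*k + 11); s_k = R·t_k = 3**k*(3*k**2 - 3*k + 1)*factorial(k + 3).
Verify: 3**k*(9*k**3 + 42*k**2 + 42*k + 11)*factorial(k + 3) matches t_k.

Yes. s_k = 3^{k} \left(3 k^{2} - 3 k + 1\right) \left(k + 3\right)!.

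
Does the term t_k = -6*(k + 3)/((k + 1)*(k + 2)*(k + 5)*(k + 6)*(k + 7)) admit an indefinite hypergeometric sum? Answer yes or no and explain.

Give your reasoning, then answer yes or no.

Yes. s_k = k*(-k**2 - 12*k - 41)/(15*(k**3 + 12*k**2 + 41*k + 30)).

r(k) = (k + 1)*(k + 4)*(k + 5)/((k + 3)**2*(k + 8)) after simplifying.
Gosper form: A/B · C(k+1)/C(k) with A=k + 1, B=k + 8, C=k**3 + 10*k**2 + 33*k + 36.
f must satisfy (k + 1)·f(k+1) − (k + 7)·f(k) = k**3 + 10*k**2 + 33*k + 36.
deg f ≤ 6 (via 1,1,3).
Coefficient equations give f(k) = k*(k + 2)*(k + 3)*(k + 4)*(k**2 + 12*k + 41)/90.
So s_k = (B(k−1)f/C)·t_k = (k*(k + 2)*(k + 7)*(k**2 + 12*k + 41)/(90*(k + 3)))·t_k = k*(-k**2 - 12*k - 41)/(15*(k**3 + 12*k**2 + 41*k + 30)).
Check: Δs_k = 6*(-k - 3)/(k**5 + 21*k**4 + 163*k**3 + 567*k**2 + 844*k + 420). ✓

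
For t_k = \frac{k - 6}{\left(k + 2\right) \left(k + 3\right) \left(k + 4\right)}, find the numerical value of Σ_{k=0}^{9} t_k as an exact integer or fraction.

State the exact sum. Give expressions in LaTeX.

Compute t_(k+1)/t_k: get (k - 5)*(k + 2)/((k - 6)*(k + 5)).
Take A(k)=k + 2, B(k)=k + 5, C(k)=k - 6.
Key eq: (k + 2)·f(k+1) = (k + 4)·f(k) + (k - 6).
deg f ≤ 2 (via 1,1,1).
A polynomial solution: f(k) = -k*(k + 8)/3.
Get s_k = R·t_k = k*(-k - 8)/(3*(k + 2)*(k + 3)) with R(k) = B(k−1)f(k)/C(k) = -k*(k + 4)*(k + 8)/(3*(k - 6)).
Δs = (k - 6)/(k**3 + 9*k**2 + 26*k + 24), as required.
Σ_(k=0)^(9) t_k = s_(10) − s_(0) = -5/13 − (0) = -5/13.

Σ = -5/13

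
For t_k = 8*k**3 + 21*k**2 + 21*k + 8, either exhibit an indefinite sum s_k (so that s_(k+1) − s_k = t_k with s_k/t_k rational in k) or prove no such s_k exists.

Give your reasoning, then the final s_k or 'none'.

t_(k+1)/t_k = (8*k**3 + 45*k**2 + 87*k + 58)/(8*k**3 + 21*k**2 + 21*k + 8).
Factor: A=1; B=1; C=k**3 + 21*k**2/8 + 21*k/8 + 1.
Need (1)·f(k+1) − (1)·f(k) = k**3 + 21*k**2/8 + 21*k/8 + 1.
deg f ≤ 4 (via 0,0,3).
Solve for f: f(k) = k*(k + 1)*(2*k**2 + k + 1)/8 (degree 4 ≤ 4).
Certificate R = B(k−1)f/C = k*(2*k**2 + k + 1)/(8*k**2 + 13*k + 8) gives s_k = k*(2*k**3 + 3*k**2 + 2*k + 1).
Verify: 8*k**3 + 21*k**2 + 21*k + 8 matches t_k.

s_k = k*(2*k**3 + 3*k**2 + 2*k + 1)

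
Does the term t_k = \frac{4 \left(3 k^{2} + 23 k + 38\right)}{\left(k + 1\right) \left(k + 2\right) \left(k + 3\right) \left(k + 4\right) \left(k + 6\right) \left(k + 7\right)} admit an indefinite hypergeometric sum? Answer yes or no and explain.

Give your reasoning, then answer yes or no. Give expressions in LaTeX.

r(k) = (k + 1)*(k + 6)*(23*k + 3*(k + 1)**2 + 61)/((k + 5)*(k + 8)*(3*k**2 + 23*k + 38)) after simplifying.
A = k + 1, B = k + 8, C = k**3 + 38*k**2/3 + 51*k + 190/3.
Solve (k + 1)·f(k+1) − (k + 7)·f(k) = k**3 + 38*k**2/3 + 51*k + 190/3.
deg f ≤ 6 (via 1,1,3).
Solving with deg f ≤ 6: f(k) = k*(k + 2)*(k + 4)*(k + 5)*(k**2 + 10*k + 27)/54.
Certificate R = B(k−1)f/C = k*(k + 2)*(k + 4)*(k + 7)*(k**2 + 10*k + 27)/(18*(3*k**2 + 23*k + 38)) gives s_k = 2*k*(k**2 + 10*k + 27)/(9*(k**3 + 10*k**2 + 27*k + 18)).
Δs = 4*(3*k**2 + 23*k + 38)/(k**6 + 23*k**5 + 207*k**4 + 925*k**3 + 2144*k**2 + 2412*k + 1008), as required.

Yes. s_k = \frac{2 k \left(k^{2} + 10 k + 27\right)}{9 \left(k^{3} + 10 k^{2} + 27 k + 18\right)}.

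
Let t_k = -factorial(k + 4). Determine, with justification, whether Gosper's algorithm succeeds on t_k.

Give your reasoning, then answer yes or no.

No — t_k has no hypergeometric antidifference.

Step 1: r(k) = k + 5.
Factor: A=k + 5; B=1; C=1.
Need (k + 5)·f(k+1) − (1)·f(k) = 1.
From deg A=1, deg B=0, deg C=0: d=-1.
Bound -1 < 0, so the key equation has no polynomial solution.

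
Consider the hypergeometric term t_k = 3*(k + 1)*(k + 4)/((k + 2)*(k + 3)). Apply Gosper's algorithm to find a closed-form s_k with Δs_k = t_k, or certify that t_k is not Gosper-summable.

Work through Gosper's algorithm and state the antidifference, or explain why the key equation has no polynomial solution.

Compute t_(k+1)/t_k: get (k + 2)**2*(k + 5)/((k + 1)*(k + 4)**2).
Gosper form: A/B · C(k+1)/C(k) with A=k + 2, B=k + 4, C=k**2 + 5*k + 4.
f must satisfy (k + 2)·f(k+1) − (k + 3)·f(k) = k**2 + 5*k + 4.
deg f ≤ 2 (via 1,1,2).
Solving with deg f ≤ 2: f(k) = k*(k + 1).
R(k) = B(k−1)·f(k)/C(k) = k*(k + 3)/(k + 4); s_k = R·t_k = 3*k*(k + 1)/(k + 2).
Δs = 3*(k**2 + 5*k + 4)/(k**2 + 5*k + 6), as required.

s_k = 3*k*(k + 1)/(k + 2)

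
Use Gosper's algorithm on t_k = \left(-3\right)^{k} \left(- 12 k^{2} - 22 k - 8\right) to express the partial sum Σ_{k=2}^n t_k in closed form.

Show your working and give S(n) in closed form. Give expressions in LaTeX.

S(n) = - 9 \left(-3\right)^{n} n^{2} - 21 \left(-3\right)^{n} n - 9 \left(-3\right)^{n} - 117

Step 1: r(k) = 3*(-6*k**2 - 23*k - 21)/(6*k**2 + 11*k + 4).
So A=-3 and B=1, with C=k**2 + 11*k/6 + 2/3.
f must satisfy (-3)·f(k+1) − (1)·f(k) = k**2 + 11*k/6 + 2/3.
Bound: deg f ≤ 2.
Coefficient equations give f(k) = -(3*k**2 + k - 1)/12.
R(k) = B(k−1)·f(k)/C(k) = -(3*k**2 + k - 1)/(2*(2*k + 1)*(3*k + 4)); s_k = R·t_k = (-3)**k*(3*k**2 + k - 1).
Check: Δs_k = (-3)**k*(-12*k**2 - 22*k - 8). ✓
Telescope: S(n) = s_(n+1) − s_(2) = (-3)**(n + 1)*(3*n**2 + 7*n + 3) − (117) = -9*(-3)**n*n**2 - 21*(-3)**n*n - 9*(-3)**n - 117.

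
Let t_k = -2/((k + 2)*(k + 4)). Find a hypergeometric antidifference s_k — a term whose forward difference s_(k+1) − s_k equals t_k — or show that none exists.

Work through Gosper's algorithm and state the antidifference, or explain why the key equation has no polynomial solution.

s_k = k*(-5*k - 13)/(6*(k + 2)*(k + 3))

t_(k+1)/t_k = (k + 2)*(k + 4)/((k + 3)*(k + 5)).
So A=k + 2 and B=k + 5, with C=k + 3.
f must satisfy (k + 2)·f(k+1) − (k + 4)·f(k) = k + 3.
Bound: deg f ≤ 2.
Solve for f: f(k) = k*(5*k + 13)/12 (degree 2 ≤ 2).
So s_k = (B(k−1)f/C)·t_k = (k*(k + 4)*(5*k + 13)/(12*(k + 3)))·t_k = k*(-5*k - 13)/(6*(k + 2)*(k + 3)).
Verify: -2/(k**2 + 6*k + 8) matches t_k.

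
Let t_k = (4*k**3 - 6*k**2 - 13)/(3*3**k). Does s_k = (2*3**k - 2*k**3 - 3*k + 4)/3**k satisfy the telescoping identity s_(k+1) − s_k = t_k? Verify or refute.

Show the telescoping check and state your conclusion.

valid (s_(k+1) − s_k reduces to t_k)

s_(k+1) = (6*3**k - 3*k - 2*(k + 1)**3 + 1)/(3*3**k)
s_(k+1) − s_k = (4*k**3 - 6*k**2 - 13)/(3*3**k)
(s_(k+1) − s_k) − t_k = 0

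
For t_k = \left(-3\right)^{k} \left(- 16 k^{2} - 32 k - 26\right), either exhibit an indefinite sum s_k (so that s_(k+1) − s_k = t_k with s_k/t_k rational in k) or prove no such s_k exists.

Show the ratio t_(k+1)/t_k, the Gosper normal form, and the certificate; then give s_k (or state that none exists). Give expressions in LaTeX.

s_k = 2 \left(-3\right)^{k} \left(2 k^{2} + k + 1\right)

Compute t_(k+1)/t_k: get 3*(-8*k**2 - 32*k - 37)/(8*k**2 + 16*k + 13).
Take A(k)=-3, B(k)=1, C(k)=k**2 + 2*k + 13/8.
Need (-3)·f(k+1) − (1)·f(k) = k**2 + 2*k + 13/8.
deg f ≤ 2 (via 0,0,2).
A polynomial solution: f(k) = -(2*k**2 + k + 1)/8.
Then R = B(k−1)f/C = -(2*k**2 + k + 1)/(8*k**2 + 16*k + 13), so s_k = R(k)·t_k = 2*(-3)**k*(2*k**2 + k + 1).
Verify: (-3)**k*(-16*k**2 - 32*k - 26) matches t_k.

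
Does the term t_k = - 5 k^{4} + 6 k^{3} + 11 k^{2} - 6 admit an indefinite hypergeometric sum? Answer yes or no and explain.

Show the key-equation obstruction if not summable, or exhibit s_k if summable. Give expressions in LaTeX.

Yes. s_k = k \left(- k^{4} + 4 k^{3} - k^{2} - 4 k - 4\right).

The ratio is (5*k**4 + 14*k**3 + k**2 - 20*k - 6)/(5*k**4 - 6*k**3 - 11*k**2 + 6).
So A=1 and B=1, with C=k**4 - 6*k**3/5 - 11*k**2/5 + 6/5.
Key eq: (1)·f(k+1) = (1)·f(k) + (k**4 - 6*k**3/5 - 11*k**2/5 + 6/5).
deg f ≤ 5 (via 0,0,4).
Match coefficients ⇒ f(k) = k*(k - 2)*(k**3 - 2*k**2 - 3*k - 2)/5.
Certificate R = B(k−1)f/C = k*(k - 2)*(k**3 - 2*k**2 - 3*k - 2)/(5*k**4 - 6*k**3 - 11*k**2 + 6) gives s_k = k*(-k**4 + 4*k**3 - k**2 - 4*k - 4).
Verify: -5*k**4 + 6*k**3 + 11*k**2 - 6 matches t_k.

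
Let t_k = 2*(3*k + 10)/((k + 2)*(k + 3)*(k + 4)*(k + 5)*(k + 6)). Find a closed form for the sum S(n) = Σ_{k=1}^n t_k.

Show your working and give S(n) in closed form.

S(n) = n*(n**2 + 14*n + 63)/(45*(n**3 + 14*n**2 + 63*n + 90))

Step 1: r(k) = (k + 2)*(3*k + 13)/((k + 7)*(3*k + 10)).
A = k + 2, B = k + 7, C = k + 10/3.
f must satisfy (k + 2)·f(k+1) − (k + 6)·f(k) = k + 10/3.
deg f ≤ 4 (via 1,1,1).
Match coefficients ⇒ f(k) = k*(k + 3)*(k**2 + 11*k + 38)/120.
Certificate R = B(k−1)f/C = k*(k + 3)*(k + 6)*(k**2 + 11*k + 38)/(40*(3*k + 10)) gives s_k = k*(k**2 + 11*k + 38)/(20*(k**3 + 11*k**2 + 38*k + 40)).
Δs = 2*(3*k + 10)/(k**5 + 20*k**4 + 155*k**3 + 580*k**2 + 1044*k + 720), as required.
Σ_(k=1)^n t_k = s_(n+1) − s_(1) = ((n**3 + 14*n**2 + 63*n + 50)/(20*(n**3 + 14*n**2 + 63*n + 90))) − (1/36), i.e. n*(n**2 + 14*n + 63)/(45*(n**3 + 14*n**2 + 63*n + 90)).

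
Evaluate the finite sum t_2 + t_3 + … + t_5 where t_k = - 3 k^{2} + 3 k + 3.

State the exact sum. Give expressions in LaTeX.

Σ = -108

t_(k+1)/t_k = (k**2 + k - 1)/(k**2 - k - 1).
Normal form (A,B,C) = (1, 1, k**2 - k - 1).
Solve (1)·f(k+1) − (1)·f(k) = k**2 - k - 1.
d = 3 from the (0,0,2) case.
Solving with deg f ≤ 3: f(k) = k*(k**2 - 3*k - 1)/3.
Then R = B(k−1)f/C = k*(k**2 - 3*k - 1)/(3*(k**2 - k - 1)), so s_k = R(k)·t_k = k*(-k**2 + 3*k + 1).
Check: Δs_k = -3*k**2 + 3*k + 3. ✓
Σ_(k=2)^(5) t_k = s_(6) − s_(2) = -102 − (6) = -108.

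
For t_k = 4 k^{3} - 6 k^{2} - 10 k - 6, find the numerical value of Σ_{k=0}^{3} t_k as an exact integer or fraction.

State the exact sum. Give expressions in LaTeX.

Σ = -24

Step 1: r(k) = (2*k**3 + 3*k**2 - 5*k - 9)/(2*k**3 - 3*k**2 - 5*k - 3).
Factor: A=1; B=1; C=k**3 - 3*k**2/2 - 5*k/2 - 3/2.
Solve (1)·f(k+1) − (1)·f(k) = k**3 - 3*k**2/2 - 5*k/2 - 3/2.
deg f ≤ 4 (via 0,0,3).
Solve for f: f(k) = k*(k**3 - 4*k**2 - k - 2)/4 (degree 4 ≤ 4).
R(k) = B(k−1)·f(k)/C(k) = k*(k**3 - 4*k**2 - k - 2)/(2*(2*k**3 - 3*k**2 - 5*k - 3)); s_k = R·t_k = k*(k**3 - 4*k**2 - k - 2).
Check: Δs_k = 4*k**3 - 6*k**2 - 10*k - 6. ✓
Evaluate s at k=4 and k=0: -24 and 0; difference -24.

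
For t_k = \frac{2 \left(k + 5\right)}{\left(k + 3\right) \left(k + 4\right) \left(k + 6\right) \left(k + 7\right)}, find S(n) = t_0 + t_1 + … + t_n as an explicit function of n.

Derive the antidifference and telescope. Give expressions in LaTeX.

S(n) = \frac{n^{2} + 11 n + 10}{18 \left(n^{2} + 11 n + 28\right)}

The ratio is (k + 3)*(k + 6)**2/((k + 5)**2*(k + 8)).
A = k + 3, B = k + 8, C = k**2 + 10*k + 25.
Key eq: (k + 3)·f(k+1) = (k + 7)·f(k) + (k**2 + 10*k + 25).
d = 4 from the (1,1,2) case.
Match coefficients ⇒ f(k) = k*(k + 4)*(k + 5)*(k + 9)/36.
R(k) = B(k−1)·f(k)/C(k) = k*(k + 4)*(k + 7)*(k + 9)/(36*(k + 5)); s_k = R·t_k = k*(k + 9)/(18*(k**2 + 9*k + 18)).
s_(k+1) − s_k = 2*(k + 5)/(k**4 + 20*k**3 + 145*k**2 + 450*k + 504) = t_k.
s_(n+1) = (n**2 + 11*n + 10)/(18*(n**2 + 11*n + 28)) and s_(0) = 0, so S(n) = (n**2 + 11*n + 10)/(18*(n**2 + 11*n + 28)).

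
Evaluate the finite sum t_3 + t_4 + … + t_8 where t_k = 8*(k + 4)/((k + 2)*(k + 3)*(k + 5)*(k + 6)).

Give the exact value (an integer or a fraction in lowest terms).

r(k) = (k + 2)*(k + 5)**2/((k + 4)**2*(k + 7)) after simplifying.
Normal form (A,B,C) = (k + 2, k + 7, k**2 + 8*k + 16).
Key eq: (k + 2)·f(k+1) = (k + 6)·f(k) + (k**2 + 8*k + 16).
Degrees (1,1,2) ⇒ d ≤ 4.
Coefficient equations give f(k) = k*(k + 3)*(k + 4)*(k + 7)/20.
R(k) = B(k−1)·f(k)/C(k) = k*(k + 3)*(k + 6)*(k + 7)/(20*(k + 4)); s_k = R·t_k = 2*k*(k + 7)/(5*(k**2 + 7*k + 10)).
Check: Δs_k = 8*(k + 4)/(k**4 + 16*k**3 + 91*k**2 + 216*k + 180). ✓
Telescoping: Σ = s_(9) − s_(3) = 144/385 − (3/10) = 57/770.

Σ = 57/770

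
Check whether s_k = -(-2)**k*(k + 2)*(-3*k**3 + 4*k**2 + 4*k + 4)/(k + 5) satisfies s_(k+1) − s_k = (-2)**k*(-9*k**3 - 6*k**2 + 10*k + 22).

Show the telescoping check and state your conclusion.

Invalid: residual (-2)**k*(27*k**4 + 162*k**3 + 48*k**2 - 228*k - 342)/(k**2 + 11*k + 30) ≠ 0.

s_(k+1) = (-2)**(k + 1)*(3*k**4 + 14*k**3 + 12*k**2 - 18*k - 27)/(k + 6)
s_(k+1) − s_k = (-2)**k*(-9*k**5 - 78*k**4 - 164*k**3 + 314*k + 318)/(k**2 + 11*k + 30)
(s_(k+1) − s_k) − t_k = (-2)**k*(27*k**4 + 162*k**3 + 48*k**2 - 228*k - 342)/(k**2 + 11*k + 30)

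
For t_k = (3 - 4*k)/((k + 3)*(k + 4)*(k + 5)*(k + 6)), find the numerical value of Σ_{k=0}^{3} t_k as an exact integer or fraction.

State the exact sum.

Σ = 1/840

Compute t_(k+1)/t_k: get (k + 3)*(4*k + 1)/((k + 7)*(4*k - 3)).
Gosper form: A/B · C(k+1)/C(k) with A=k + 3, B=k + 7, C=k - 3/4.
Key eq: (k + 3)·f(k+1) = (k + 6)·f(k) + (k - 3/4).
Degrees (1,1,1) ⇒ d ≤ 3.
Solve for f: f(k) = k*(k**2 + 12*k - 73)/240 (degree 3 ≤ 3).
So s_k = (B(k−1)f/C)·t_k = (k*(k + 6)*(k**2 + 12*k - 73)/(60*(4*k - 3)))·t_k = k*(-k**2 - 12*k + 73)/(60*(k + 3)*(k + 4)*(k + 5)).
s_(k+1) − s_k = (3 - 4*k)/(k**4 + 18*k**3 + 119*k**2 + 342*k + 360) = t_k.
Sum = s_(4) − s_(0); s_(4) = 1/840, s_(0) = 0 ⇒ 1/840.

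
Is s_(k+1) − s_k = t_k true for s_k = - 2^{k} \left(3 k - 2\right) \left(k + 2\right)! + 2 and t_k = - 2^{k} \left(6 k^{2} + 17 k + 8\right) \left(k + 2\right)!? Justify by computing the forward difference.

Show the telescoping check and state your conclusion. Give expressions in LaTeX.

s_(k+1) = -2**(k + 1)*(3*k + 1)*factorial(k + 3) + 2
s_(k+1) − s_k = -2**k*(6*k**2 + 17*k + 8)*factorial(k + 2)
(s_(k+1) − s_k) − t_k = 0

Valid: the claim telescopes to t_k.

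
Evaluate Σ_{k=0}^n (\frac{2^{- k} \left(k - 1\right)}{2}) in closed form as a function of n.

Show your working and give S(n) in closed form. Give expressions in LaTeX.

S(n) = 2^{- n - 1} \left(- n - 1\right)

The ratio is k/(2*(k - 1)).
Gosper form: A/B · C(k+1)/C(k) with A=1/2, B=1, C=k - 1.
f must satisfy (1/2)·f(k+1) − (1)·f(k) = k - 1.
d = 1 from the (0,0,1) case.
Coefficient equations give f(k) = -2*k.
Get s_k = R·t_k = -k/2**k with R(k) = B(k−1)f(k)/C(k) = -2*k/(k - 1).
Δs = (k - 1)/(2*2**k), as required.
Evaluate: s_(n+1) = 2**(-n - 1)*(-n - 1); subtract s_(0) = 0 ⇒ S(n) = 2**(-n - 1)*(-n - 1).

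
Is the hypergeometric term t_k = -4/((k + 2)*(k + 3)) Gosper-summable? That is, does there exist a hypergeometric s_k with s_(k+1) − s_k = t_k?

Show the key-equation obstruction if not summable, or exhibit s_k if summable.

Step 1: r(k) = (k + 2)/(k + 4).
A = k + 2, B = k + 4, C = 1.
Solve (k + 2)·f(k+1) − (k + 3)·f(k) = 1.
deg f ≤ 1 (via 1,1,0).
Solve for f: f(k) = k/2 (degree 1 ≤ 1).
Get s_k = R·t_k = -2*k/(k + 2) with R(k) = B(k−1)f(k)/C(k) = k*(k + 3)/2.
Check: Δs_k = -4/(k**2 + 5*k + 6). ✓

Yes. s_k = -2*k/(k + 2).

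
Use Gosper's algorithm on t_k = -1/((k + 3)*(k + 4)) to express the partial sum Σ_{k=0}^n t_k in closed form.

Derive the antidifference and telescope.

S(n) = (-n - 1)/(3*(n + 4))

r(k) = (k + 3)/(k + 5) after simplifying.
Factor: A=k + 3; B=k + 5; C=1.
Key eq: (k + 3)·f(k+1) = (k + 4)·f(k) + (1).
From deg A=1, deg B=1, deg C=0: d=1.
Solve for f: f(k) = k/3 (degree 1 ≤ 1).
So s_k = (B(k−1)f/C)·t_k = (k*(k + 4)/3)·t_k = -k/(3*k + 9).
s_(k+1) − s_k = -1/(k**2 + 7*k + 12) = t_k.
Σ_(k=0)^n t_k = s_(n+1) − s_(0) = ((-n - 1)/(3*(n + 4))) − (0), i.e. (-n - 1)/(3*(n + 4)).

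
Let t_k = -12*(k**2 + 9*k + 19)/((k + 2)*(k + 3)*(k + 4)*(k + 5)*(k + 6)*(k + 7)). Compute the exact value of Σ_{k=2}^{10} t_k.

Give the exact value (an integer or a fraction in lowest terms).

Σ = -347/17680

Step 1: r(k) = (k + 2)*(9*k + (k + 1)**2 + 28)/((k + 8)*(k**2 + 9*k + 19)).
So A=k + 2 and B=k + 8, with C=k**2 + 9*k + 19.
Solve (k + 2)·f(k+1) − (k + 7)·f(k) = k**2 + 9*k + 19.
d = 5 from the (1,1,2) case.
Match coefficients ⇒ f(k) = k*(k + 3)*(k + 5)*(k**2 + 12*k + 44)/144.
So s_k = (B(k−1)f/C)·t_k = (k*(k + 3)*(k + 5)*(k + 7)*(k**2 + 12*k + 44)/(144*(k**2 + 9*k + 19)))·t_k = k*(-k**2 - 12*k - 44)/(12*(k**3 + 12*k**2 + 44*k + 48)).
Check: Δs_k = 12*(-k**2 - 9*k - 19)/(k**6 + 27*k**5 + 295*k**4 + 1665*k**3 + 5104*k**2 + 8028*k + 5040). ✓
Σ_(k=2)^(10) t_k = s_(11) − s_(2) = -363/4420 − (-1/16) = -347/17680.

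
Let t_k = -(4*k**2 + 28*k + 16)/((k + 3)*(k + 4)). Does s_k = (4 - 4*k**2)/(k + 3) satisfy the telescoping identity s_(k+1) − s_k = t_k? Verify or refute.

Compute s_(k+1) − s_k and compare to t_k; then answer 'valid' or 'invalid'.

s_(k+1) = 4*(1 - (k + 1)**2)/(k + 4)
s_(k+1) − s_k = 4*(-k**2 - 7*k - 4)/(k**2 + 7*k + 12)
(s_(k+1) − s_k) − t_k = 0

valid; difference matches t_k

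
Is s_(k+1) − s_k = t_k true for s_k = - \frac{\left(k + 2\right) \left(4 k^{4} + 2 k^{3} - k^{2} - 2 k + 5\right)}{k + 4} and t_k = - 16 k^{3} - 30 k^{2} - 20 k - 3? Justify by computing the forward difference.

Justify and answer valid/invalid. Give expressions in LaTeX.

s_(k+1) = (-4*k**5 - 30*k**4 - 83*k**3 - 105*k**2 - 62*k - 24)/(k + 5)
s_(k+1) − s_k = (-16*k**5 - 150*k**4 - 426*k**3 - 501*k**2 - 257*k - 46)/(k**2 + 9*k + 20)
(s_(k+1) − s_k) − t_k = 2*(12*k**4 + 92*k**3 + 141*k**2 + 85*k + 7)/(k**2 + 9*k + 20)

Invalid: residual \frac{2 \left(12 k^{4} + 92 k^{3} + 141 k^{2} + 85 k + 7\right)}{k^{2} + 9 k + 20} ≠ 0.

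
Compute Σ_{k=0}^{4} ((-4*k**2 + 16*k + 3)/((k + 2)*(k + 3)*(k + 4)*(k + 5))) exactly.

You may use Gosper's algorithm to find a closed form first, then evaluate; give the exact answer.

Σ = 25/252

Compute t_(k+1)/t_k: get (4*k**3 - 31*k - 30)/(4*k**3 + 8*k**2 - 99*k - 18).
So A=k + 2 and B=k + 6, with C=k**2 - 4*k - 3/4.
Key eq: (k + 2)·f(k+1) = (k + 5)·f(k) + (k**2 - 4*k - 3/4).
Bound: deg f ≤ 3.
Coefficient equations give f(k) = k*(k**2 - 23*k + 10)/32.
R(k) = B(k−1)·f(k)/C(k) = k*(k + 5)*(k**2 - 23*k + 10)/(8*(4*k**2 - 16*k - 3)); s_k = R·t_k = k*(-k**2 + 23*k - 10)/(8*(k + 2)*(k + 3)*(k + 4)).
Check: Δs_k = (-4*k**2 + 16*k + 3)/(k**4 + 14*k**3 + 71*k**2 + 154*k + 120). ✓
Telescoping: Σ = s_(5) − s_(0) = 25/252 − (0) = 25/252.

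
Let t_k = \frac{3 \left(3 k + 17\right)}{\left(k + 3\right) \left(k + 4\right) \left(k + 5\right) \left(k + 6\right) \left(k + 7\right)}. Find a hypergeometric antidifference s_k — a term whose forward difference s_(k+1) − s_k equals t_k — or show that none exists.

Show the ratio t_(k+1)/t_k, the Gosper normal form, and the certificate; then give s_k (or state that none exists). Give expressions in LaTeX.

s_k = \frac{k \left(k^{2} + 13 k + 54\right)}{24 \left(k^{3} + 13 k^{2} + 54 k + 72\right)}

The ratio is (k + 3)*(3*k + 20)/((k + 8)*(3*k + 17)).
Factor: A=k + 3; B=k + 8; C=k + 17/3.
Need (k + 3)·f(k+1) − (k + 7)·f(k) = k + 17/3.
d = 4 from the (1,1,1) case.
Match coefficients ⇒ f(k) = k*(k + 5)*(k**2 + 13*k + 54)/216.
So s_k = (B(k−1)f/C)·t_k = (k*(k + 5)*(k + 7)*(k**2 + 13*k + 54)/(72*(3*k + 17)))·t_k = k*(k**2 + 13*k + 54)/(24*(k**3 + 13*k**2 + 54*k + 72)).
Δs = 3*(3*k + 17)/(k**5 + 25*k**4 + 245*k**3 + 1175*k**2 + 2754*k + 2520), as required.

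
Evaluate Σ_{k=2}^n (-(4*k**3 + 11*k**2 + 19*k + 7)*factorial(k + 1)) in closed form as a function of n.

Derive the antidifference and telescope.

t_(k+1)/t_k = (4*k**4 + 31*k**3 + 99*k**2 + 147*k + 82)/(4*k**3 + 11*k**2 + 19*k + 7).
So A=k + 2 and B=1, with C=k**3 + 11*k**2/4 + 19*k/4 + 7/4.
Key eq: (k + 2)·f(k+1) = (1)·f(k) + (k**3 + 11*k**2/4 + 19*k/4 + 7/4).
From deg A=1, deg B=0, deg C=3: d=2.
Match coefficients ⇒ f(k) = (4*k**2 - k + 1)/4.
Certificate R = B(k−1)f/C = (4*k**2 - k + 1)/(4*k**3 + 11*k**2 + 19*k + 7) gives s_k = -(4*k**2 - k + 1)*factorial(k + 1).
s_(k+1) − s_k = -(4*k**3 + 11*k**2 + 19*k + 7)*factorial(k + 1) = t_k.
Σ_(k=2)^n t_k = s_(n+1) − s_(2) = (-(4*n**2 + 7*n + 4)*factorial(n + 2)) − (-90), i.e. -4*n**4*factorial(n) - 19*n**3*factorial(n) - 33*n**2*factorial(n) - 26*n*factorial(n) - 8*factorial(n) + 90.

S(n) = -4*n**4*factorial(n) - 19*n**3*factorial(n) - 33*n**2*factorial(n) - 26*n*factorial(n) - 8*factorial(n) + 90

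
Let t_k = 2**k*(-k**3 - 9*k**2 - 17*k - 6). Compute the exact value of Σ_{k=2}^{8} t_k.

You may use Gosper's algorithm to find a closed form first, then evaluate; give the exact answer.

Ratio r(k) = 2*(k**3 + 12*k**2 + 38*k + 33)/(k**3 + 9*k**2 + 17*k + 6).
Factor: A=2; B=1; C=k**3 + 9*k**2 + 17*k + 6.
Solve (2)·f(k+1) − (1)·f(k) = k**3 + 9*k**2 + 17*k + 6.
deg f ≤ 3 (via 0,0,3).
Coefficient equations give f(k) = k*(k**2 + 3*k - 1).
Then R = B(k−1)f/C = k*(k**2 + 3*k - 1)/((k + 2)*(k**2 + 7*k + 3)), so s_k = R(k)·t_k = 2**k*k*(-k**2 - 3*k + 1).
Verify: 2**k*(-k**3 - 9*k**2 - 17*k - 6) matches t_k.
Σ_(k=2)^(8) t_k = s_(9) − s_(2) = -493056 − (-72) = -492984.

Σ = -492984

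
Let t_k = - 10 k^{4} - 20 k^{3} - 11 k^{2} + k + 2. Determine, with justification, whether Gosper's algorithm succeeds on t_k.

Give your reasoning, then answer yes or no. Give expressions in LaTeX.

Compute t_(k+1)/t_k: get (10*k**4 + 60*k**3 + 131*k**2 + 121*k + 38)/(10*k**4 + 20*k**3 + 11*k**2 - k - 2).
Factor: A=1; B=1; C=k**4 + 2*k**3 + 11*k**2/10 - k/10 - 1/5.
Set up (1)·f(k+1) − (1)·f(k) − (k**4 + 2*k**3 + 11*k**2/10 - k/10 - 1/5) = 0.
deg f ≤ 5 (via 0,0,4).
Coefficient equations give f(k) = k**2*(k + 1)*(2*k**2 - 2*k - 1)/10.
Certificate R = B(k−1)f/C = k**2*(2*k**2 - 2*k - 1)/(10*k**3 + 10*k**2 + k - 2) gives s_k = k**2*(-2*k**3 + 3*k + 1).
s_(k+1) − s_k = -10*k**4 - 20*k**3 - 11*k**2 + k + 2 = t_k.

Yes. s_k = k^{2} \left(- 2 k^{3} + 3 k + 1\right).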